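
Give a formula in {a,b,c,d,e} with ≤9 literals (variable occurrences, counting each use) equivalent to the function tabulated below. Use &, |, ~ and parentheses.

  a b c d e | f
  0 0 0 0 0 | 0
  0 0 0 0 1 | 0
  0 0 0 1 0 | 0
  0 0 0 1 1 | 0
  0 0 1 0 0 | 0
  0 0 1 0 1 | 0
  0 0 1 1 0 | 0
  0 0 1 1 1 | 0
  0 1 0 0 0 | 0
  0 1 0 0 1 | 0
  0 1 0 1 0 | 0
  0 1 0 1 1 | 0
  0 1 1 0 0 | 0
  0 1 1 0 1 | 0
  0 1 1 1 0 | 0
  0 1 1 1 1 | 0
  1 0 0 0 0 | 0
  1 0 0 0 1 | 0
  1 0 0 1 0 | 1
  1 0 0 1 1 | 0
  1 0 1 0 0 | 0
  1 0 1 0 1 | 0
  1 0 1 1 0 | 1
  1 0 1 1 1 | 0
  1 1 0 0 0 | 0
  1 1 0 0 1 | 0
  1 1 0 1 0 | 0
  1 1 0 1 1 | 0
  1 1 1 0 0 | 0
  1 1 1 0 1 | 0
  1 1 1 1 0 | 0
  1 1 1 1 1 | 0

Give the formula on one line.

((~b & (((~d | ~e) & d) | (b & ~e))) & ((d | ~b) & a))

  ~b = 11111111000000001111111100000000
  ~d = 11001100110011001100110011001100
  ~e = 10101010101010101010101010101010
  (~d | ~e) = 11101110111011101110111011101110
  ((~d | ~e) & d) = 00100010001000100010001000100010
  (b & ~e) = 00000000101010100000000010101010
  (((~d | ~e) & d) | (b & ~e)) = 00100010101010100010001010101010
  (~b & (((~d | ~e) & d) | (b & ~e))) = 00100010000000000010001000000000
  (d | ~b) = 11111111001100111111111100110011
  ((d | ~b) & a) = 00000000000000001111111100110011
  ((~b & (((~d | ~e) & d) | (b & ~e))) & ((d | ~b) & a)) = 00000000000000000010001000000000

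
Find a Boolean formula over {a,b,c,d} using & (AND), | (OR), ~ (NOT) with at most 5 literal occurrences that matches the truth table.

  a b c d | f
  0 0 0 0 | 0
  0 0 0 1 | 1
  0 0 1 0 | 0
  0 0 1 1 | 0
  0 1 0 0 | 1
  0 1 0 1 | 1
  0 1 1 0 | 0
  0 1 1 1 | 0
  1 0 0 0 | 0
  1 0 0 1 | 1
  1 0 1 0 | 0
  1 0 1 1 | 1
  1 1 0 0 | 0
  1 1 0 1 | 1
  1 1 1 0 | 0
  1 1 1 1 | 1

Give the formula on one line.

((d | (~a & b)) & (~c | a))

  ~a = 1111111100000000
  (~a & b) = 0000111100000000
  (d | (~a & b)) = 0101111101010101
  ~c = 1100110011001100
  (~c | a) = 1100110011111111
  ((d | (~a & b)) & (~c | a)) = 0100110001010101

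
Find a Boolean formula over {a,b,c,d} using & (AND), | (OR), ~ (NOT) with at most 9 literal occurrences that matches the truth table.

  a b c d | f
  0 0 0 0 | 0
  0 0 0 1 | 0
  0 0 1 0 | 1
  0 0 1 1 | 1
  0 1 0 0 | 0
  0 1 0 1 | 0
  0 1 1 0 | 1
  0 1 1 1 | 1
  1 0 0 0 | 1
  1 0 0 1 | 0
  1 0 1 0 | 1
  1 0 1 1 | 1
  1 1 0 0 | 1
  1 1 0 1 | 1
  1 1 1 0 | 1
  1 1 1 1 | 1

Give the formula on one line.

((a | (c & ~a)) & ((((~a | ~b) & c) & d) | (~d | b)))

  ~a = 1111111100000000
  (c & ~a) = 0011001100000000
  (a | (c & ~a)) = 0011001111111111
  ~b = 1111000011110000
  (~a | ~b) = 1111111111110000
  ((~a | ~b) & c) = 0011001100110000
  (((~a | ~b) & c) & d) = 0001000100010000
  ~d = 1010101010101010
  (~d | b) = 1010111110101111
  ((((~a | ~b) & c) & d) | (~d | b)) = 1011111110111111
  ((a | (c & ~a)) & ((((~a | ~b) & c) & d) | (~d | b))) = 0011001110111111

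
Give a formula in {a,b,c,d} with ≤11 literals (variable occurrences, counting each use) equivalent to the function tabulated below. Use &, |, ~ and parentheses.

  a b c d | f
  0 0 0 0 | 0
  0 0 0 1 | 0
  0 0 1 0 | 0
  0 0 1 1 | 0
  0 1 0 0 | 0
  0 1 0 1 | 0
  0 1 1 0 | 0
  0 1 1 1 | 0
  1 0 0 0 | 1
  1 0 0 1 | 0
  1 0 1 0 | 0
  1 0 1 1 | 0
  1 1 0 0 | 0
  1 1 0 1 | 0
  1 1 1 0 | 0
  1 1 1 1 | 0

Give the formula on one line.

((((~b & c) | ~d) | c) & ((b | ~c) & (~b & (a | d))))

  ~b = 1111000011110000
  (~b & c) = 0011000000110000
  ~d = 1010101010101010
  ((~b & c) | ~d) = 1011101010111010
  (((~b & c) | ~d) | c) = 1011101110111011
  ~c = 1100110011001100
  (b | ~c) = 1100111111001111
  (a | d) = 0101010111111111
  (~b & (a | d)) = 0101000011110000
  ((b | ~c) & (~b & (a | d))) = 0100000011000000
  ((((~b & c) | ~d) | c) & ((b | ~c) & (~b & (a | d)))) = 0000000010000000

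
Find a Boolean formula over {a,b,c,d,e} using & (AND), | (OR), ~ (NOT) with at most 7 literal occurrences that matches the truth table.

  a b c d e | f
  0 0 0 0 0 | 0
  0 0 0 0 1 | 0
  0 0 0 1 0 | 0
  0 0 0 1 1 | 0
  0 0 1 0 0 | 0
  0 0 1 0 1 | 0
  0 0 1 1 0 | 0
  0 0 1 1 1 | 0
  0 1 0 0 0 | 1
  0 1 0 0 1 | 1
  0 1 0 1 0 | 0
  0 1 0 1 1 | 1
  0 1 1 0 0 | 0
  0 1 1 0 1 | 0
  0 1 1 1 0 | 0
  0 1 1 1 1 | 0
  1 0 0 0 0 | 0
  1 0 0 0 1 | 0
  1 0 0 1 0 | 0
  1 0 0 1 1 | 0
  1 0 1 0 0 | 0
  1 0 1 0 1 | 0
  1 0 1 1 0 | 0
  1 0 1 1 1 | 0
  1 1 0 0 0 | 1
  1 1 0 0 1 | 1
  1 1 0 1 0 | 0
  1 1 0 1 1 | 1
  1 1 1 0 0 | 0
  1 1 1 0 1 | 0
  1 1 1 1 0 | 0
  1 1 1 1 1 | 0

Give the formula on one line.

((((a | b) | ~d) & (~d | e)) & (b & ~c))

  (a | b) = 00000000111111111111111111111111
  ~d = 11001100110011001100110011001100
  ((a | b) | ~d) = 11001100111111111111111111111111
  (~d | e) = 11011101110111011101110111011101
  (((a | b) | ~d) & (~d | e)) = 11001100110111011101110111011101
  ~c = 11110000111100001111000011110000
  (b & ~c) = 00000000111100000000000011110000
  ((((a | b) | ~d) & (~d | e)) & (b & ~c)) = 00000000110100000000000011010000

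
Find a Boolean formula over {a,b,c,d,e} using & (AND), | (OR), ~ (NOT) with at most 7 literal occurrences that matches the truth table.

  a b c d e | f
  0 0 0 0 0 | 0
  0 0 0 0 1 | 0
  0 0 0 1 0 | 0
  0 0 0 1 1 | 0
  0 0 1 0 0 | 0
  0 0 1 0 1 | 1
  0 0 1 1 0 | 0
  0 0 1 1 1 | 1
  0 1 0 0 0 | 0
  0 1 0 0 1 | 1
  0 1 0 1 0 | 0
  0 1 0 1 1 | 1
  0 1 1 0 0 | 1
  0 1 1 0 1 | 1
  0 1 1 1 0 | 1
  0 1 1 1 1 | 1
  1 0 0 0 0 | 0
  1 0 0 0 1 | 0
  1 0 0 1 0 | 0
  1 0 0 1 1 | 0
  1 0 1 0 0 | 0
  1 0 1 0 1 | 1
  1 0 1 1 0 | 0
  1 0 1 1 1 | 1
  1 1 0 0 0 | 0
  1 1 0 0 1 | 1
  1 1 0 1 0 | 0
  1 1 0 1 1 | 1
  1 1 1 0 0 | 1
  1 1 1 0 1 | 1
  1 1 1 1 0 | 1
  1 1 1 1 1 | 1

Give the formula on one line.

((b & (c | e)) | (e & c))

  (c | e) = 01011111010111110101111101011111
  (b & (c | e)) = 00000000010111110000000001011111
  (e & c) = 00000101000001010000010100000101
  ((b & (c | e)) | (e & c)) = 00000101010111110000010101011111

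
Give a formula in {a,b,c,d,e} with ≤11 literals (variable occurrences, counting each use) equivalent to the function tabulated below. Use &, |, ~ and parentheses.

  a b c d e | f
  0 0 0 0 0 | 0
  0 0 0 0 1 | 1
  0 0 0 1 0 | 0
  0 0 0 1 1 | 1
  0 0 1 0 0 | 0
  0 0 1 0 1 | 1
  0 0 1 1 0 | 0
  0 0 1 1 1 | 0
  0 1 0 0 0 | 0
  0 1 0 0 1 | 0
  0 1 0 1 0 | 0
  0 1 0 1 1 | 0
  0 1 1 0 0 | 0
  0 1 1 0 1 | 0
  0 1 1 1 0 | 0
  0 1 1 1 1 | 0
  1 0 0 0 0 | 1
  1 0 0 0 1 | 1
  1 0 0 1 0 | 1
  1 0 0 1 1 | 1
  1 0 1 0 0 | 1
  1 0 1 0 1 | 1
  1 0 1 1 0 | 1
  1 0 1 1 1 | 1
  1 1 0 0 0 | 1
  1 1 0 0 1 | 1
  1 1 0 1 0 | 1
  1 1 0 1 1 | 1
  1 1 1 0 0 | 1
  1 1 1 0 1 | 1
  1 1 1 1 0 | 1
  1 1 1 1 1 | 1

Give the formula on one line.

  ~b = 11111111000000001111111100000000
  (e & ~b) = 01010101000000000101010100000000
  ~d = 11001100110011001100110011001100
  ~e = 10101010101010101010101010101010
  ~a = 11111111111111110000000000000000
  (~e & ~a) = 10101010101010100000000000000000
  (~d | (~e & ~a)) = 11101110111011101100110011001100
  ~c = 11110000111100001111000011110000
  ((~d | (~e & ~a)) | ~c) = 11111110111111101111110011111100
  (e & ((~d | (~e & ~a)) | ~c)) = 01010100010101000101010001010100
  ((e & ~b) & (e & ((~d | (~e & ~a)) | ~c))) = 01010100000000000101010000000000
  (((e & ~b) & (e & ((~d | (~e & ~a)) | ~c))) | a) = 01010100000000001111111111111111

(((e & ~b) & (e & ((~d | (~e & ~a)) | ~c))) | a)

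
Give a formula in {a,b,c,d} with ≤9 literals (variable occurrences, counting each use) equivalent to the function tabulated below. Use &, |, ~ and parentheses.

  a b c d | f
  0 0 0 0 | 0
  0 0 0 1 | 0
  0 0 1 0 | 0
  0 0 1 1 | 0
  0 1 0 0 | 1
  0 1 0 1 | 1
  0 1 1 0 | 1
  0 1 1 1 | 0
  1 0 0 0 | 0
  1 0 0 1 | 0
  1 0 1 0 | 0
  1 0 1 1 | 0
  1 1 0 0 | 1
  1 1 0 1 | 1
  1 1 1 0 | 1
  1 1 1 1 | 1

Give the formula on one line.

  ~b = 1111000011110000
  (c & ~b) = 0011000000110000
  ~d = 1010101010101010
  (~d | a) = 1010101011111111
  ((c & ~b) | (~d | a)) = 1011101011111111
  ~c = 1100110011001100
  (a & c) = 0000000000110011
  (~c | (a & c)) = 1100110011111111
  (((c & ~b) | (~d | a)) | (~c | (a & c))) = 1111111011111111
  ((((c & ~b) | (~d | a)) | (~c | (a & c))) & b) = 0000111000001111

((((c & ~b) | (~d | a)) | (~c | (a & c))) & b)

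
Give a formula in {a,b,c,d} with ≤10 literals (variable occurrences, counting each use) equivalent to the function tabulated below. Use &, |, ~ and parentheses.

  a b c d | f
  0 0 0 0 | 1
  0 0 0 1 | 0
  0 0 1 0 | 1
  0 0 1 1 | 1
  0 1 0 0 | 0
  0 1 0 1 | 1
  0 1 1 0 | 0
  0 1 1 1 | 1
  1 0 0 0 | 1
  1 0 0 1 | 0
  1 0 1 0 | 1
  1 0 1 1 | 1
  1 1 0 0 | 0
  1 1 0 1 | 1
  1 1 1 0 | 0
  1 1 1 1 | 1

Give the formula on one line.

((b & d) | ((c & d) | (((c | b) | ~d) & ~b)))

  (b & d) = 0000010100000101
  (c & d) = 0001000100010001
  (c | b) = 0011111100111111
  ~d = 1010101010101010
  ((c | b) | ~d) = 1011111110111111
  ~b = 1111000011110000
  (((c | b) | ~d) & ~b) = 1011000010110000
  ((c & d) | (((c | b) | ~d) & ~b)) = 1011000110110001
  ((b & d) | ((c & d) | (((c | b) | ~d) & ~b))) = 1011010110110101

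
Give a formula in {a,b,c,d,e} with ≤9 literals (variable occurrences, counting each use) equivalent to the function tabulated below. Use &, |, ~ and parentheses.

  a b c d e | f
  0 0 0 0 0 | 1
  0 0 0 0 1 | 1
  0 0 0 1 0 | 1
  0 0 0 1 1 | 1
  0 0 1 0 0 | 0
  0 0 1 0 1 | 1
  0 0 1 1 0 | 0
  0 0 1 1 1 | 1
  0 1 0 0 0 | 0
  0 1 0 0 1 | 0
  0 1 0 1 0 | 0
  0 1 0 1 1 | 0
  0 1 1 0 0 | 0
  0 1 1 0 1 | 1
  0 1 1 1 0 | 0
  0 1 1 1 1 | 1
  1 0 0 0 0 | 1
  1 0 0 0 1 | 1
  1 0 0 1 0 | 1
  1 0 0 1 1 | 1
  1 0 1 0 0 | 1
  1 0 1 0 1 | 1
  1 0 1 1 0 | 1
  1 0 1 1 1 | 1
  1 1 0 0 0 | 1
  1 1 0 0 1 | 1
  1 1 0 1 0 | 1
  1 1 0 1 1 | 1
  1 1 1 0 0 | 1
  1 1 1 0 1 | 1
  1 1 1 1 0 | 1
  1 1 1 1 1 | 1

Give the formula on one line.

(a | ((~c & ~b) | (((a & c) & b) | (e & c))))

  ~c = 11110000111100001111000011110000
  ~b = 11111111000000001111111100000000
  (~c & ~b) = 11110000000000001111000000000000
  (a & c) = 00000000000000000000111100001111
  ((a & c) & b) = 00000000000000000000000000001111
  (e & c) = 00000101000001010000010100000101
  (((a & c) & b) | (e & c)) = 00000101000001010000010100001111
  ((~c & ~b) | (((a & c) & b) | (e & c))) = 11110101000001011111010100001111
  (a | ((~c & ~b) | (((a & c) & b) | (e & c)))) = 11110101000001011111111111111111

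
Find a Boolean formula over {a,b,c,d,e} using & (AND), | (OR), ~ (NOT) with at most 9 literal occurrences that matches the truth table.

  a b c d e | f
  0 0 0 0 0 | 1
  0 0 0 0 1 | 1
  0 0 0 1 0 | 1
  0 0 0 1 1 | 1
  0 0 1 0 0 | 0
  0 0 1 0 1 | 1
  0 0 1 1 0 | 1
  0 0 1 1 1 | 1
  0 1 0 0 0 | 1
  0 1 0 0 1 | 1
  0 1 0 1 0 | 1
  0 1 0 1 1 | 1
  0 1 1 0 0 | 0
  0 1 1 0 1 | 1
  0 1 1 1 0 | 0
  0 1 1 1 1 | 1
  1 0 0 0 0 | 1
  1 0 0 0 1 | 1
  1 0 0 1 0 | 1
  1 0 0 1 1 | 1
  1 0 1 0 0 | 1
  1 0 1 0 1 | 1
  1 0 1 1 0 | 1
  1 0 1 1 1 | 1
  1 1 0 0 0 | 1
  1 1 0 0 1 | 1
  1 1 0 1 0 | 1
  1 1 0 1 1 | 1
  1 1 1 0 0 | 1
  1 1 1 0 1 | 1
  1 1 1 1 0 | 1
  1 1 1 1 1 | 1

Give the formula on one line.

  ~c = 11110000111100001111000011110000
  (e | ~c) = 11110101111101011111010111110101
  ((e | ~c) | a) = 11110101111101011111111111111111
  (d | ~c) = 11110011111100111111001111110011
  ~b = 11111111000000001111111100000000
  (a | ~c) = 11110000111100001111111111111111
  (~b | (a | ~c)) = 11111111111100001111111111111111
  ((d | ~c) & (~b | (a | ~c))) = 11110011111100001111001111110011
  (((e | ~c) | a) | ((d | ~c) & (~b | (a | ~c)))) = 11110111111101011111111111111111

(((e | ~c) | a) | ((d | ~c) & (~b | (a | ~c))))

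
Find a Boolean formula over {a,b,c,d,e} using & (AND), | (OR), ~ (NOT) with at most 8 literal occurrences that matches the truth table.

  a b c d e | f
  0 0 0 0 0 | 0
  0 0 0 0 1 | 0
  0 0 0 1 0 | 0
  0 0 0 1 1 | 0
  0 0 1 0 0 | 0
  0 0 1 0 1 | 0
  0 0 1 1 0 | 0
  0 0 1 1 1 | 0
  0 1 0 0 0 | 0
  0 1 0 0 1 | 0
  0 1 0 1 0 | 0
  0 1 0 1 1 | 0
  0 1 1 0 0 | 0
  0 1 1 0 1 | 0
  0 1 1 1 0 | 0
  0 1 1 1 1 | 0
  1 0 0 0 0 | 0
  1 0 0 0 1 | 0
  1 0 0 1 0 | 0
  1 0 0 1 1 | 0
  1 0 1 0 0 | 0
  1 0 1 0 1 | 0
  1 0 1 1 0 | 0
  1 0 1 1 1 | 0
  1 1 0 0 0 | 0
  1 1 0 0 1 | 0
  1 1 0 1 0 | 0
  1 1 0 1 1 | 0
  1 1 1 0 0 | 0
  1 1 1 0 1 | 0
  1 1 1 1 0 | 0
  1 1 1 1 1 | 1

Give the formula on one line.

(b & (a & ((c & e) & d)))

  (c & e) = 00000101000001010000010100000101
  ((c & e) & d) = 00000001000000010000000100000001
  (a & ((c & e) & d)) = 00000000000000000000000100000001
  (b & (a & ((c & e) & d))) = 00000000000000000000000000000001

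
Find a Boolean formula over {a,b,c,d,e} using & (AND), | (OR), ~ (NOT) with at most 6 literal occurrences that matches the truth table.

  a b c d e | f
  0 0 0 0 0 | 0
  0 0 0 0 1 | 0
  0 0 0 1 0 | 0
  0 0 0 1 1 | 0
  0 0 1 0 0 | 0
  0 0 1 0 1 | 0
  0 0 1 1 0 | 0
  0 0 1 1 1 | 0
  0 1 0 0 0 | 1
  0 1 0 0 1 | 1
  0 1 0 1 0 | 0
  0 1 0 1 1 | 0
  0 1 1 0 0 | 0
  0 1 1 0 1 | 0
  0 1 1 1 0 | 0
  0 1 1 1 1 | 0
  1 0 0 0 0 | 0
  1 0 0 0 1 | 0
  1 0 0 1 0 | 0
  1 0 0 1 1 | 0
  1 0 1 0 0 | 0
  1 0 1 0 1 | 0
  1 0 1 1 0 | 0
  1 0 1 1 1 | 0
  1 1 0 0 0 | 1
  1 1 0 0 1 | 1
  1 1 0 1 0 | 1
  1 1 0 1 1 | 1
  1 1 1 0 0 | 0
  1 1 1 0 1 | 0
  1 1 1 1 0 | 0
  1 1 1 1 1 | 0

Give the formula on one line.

((~c & ((a | ~d) | (c & b))) & b)

  ~c = 11110000111100001111000011110000
  ~d = 11001100110011001100110011001100
  (a | ~d) = 11001100110011001111111111111111
  (c & b) = 00000000000011110000000000001111
  ((a | ~d) | (c & b)) = 11001100110011111111111111111111
  (~c & ((a | ~d) | (c & b))) = 11000000110000001111000011110000
  ((~c & ((a | ~d) | (c & b))) & b) = 00000000110000000000000011110000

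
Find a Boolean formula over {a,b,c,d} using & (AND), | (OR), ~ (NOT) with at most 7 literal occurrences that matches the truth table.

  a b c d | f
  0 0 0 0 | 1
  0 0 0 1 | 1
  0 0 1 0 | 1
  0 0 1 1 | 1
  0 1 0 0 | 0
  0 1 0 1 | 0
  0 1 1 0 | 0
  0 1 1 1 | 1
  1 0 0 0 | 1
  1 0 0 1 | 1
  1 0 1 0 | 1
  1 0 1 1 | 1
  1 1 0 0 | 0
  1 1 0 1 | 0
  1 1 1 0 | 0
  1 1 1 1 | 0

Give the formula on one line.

  ~a = 1111111100000000
  (c & d) = 0001000100010001
  (~a & (c & d)) = 0001000100000000
  ~b = 1111000011110000
  ((~a & (c & d)) | ~b) = 1111000111110000

((~a & (c & d)) | ~b)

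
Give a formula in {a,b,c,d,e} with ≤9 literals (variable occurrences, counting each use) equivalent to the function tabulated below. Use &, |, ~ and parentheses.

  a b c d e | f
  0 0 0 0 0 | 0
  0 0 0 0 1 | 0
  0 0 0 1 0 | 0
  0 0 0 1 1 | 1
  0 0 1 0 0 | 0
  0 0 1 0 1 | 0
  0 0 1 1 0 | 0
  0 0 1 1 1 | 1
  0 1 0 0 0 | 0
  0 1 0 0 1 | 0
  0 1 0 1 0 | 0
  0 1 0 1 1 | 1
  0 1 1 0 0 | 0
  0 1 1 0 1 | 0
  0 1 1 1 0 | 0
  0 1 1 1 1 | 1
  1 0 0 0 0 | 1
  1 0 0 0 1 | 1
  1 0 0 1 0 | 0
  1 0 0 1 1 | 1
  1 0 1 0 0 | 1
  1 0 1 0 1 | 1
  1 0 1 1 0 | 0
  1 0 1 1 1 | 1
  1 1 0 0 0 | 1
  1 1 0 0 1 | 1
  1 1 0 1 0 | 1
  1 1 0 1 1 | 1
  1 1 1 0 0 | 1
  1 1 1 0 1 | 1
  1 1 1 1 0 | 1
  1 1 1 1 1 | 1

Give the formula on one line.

  ~d = 11001100110011001100110011001100
  (b | ~d) = 11001100111111111100110011111111
  ((b | ~d) & a) = 00000000000000001100110011111111
  (a | d) = 00110011001100111111111111111111
  (e & (a | d)) = 00010001000100010101010101010101
  (((b | ~d) & a) | (e & (a | d))) = 00010001000100011101110111111111

(((b | ~d) & a) | (e & (a | d)))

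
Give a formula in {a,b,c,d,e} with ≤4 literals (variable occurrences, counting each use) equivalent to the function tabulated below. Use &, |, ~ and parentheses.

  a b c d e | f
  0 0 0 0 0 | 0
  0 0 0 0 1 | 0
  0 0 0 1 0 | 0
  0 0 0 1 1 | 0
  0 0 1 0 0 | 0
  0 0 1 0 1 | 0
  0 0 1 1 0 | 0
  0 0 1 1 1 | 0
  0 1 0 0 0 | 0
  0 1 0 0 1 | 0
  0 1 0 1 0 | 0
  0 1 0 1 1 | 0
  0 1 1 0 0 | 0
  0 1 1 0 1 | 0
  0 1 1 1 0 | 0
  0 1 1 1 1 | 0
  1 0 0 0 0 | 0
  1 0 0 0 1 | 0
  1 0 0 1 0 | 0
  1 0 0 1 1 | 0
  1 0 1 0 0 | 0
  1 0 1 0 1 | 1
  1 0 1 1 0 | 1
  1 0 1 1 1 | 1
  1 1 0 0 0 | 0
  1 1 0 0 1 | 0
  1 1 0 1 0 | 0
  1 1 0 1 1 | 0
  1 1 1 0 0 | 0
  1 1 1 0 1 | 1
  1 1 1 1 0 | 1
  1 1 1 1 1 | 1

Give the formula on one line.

  (e | d) = 01110111011101110111011101110111
  (c & a) = 00000000000000000000111100001111
  ((e | d) & (c & a)) = 00000000000000000000011100000111

((e | d) & (c & a))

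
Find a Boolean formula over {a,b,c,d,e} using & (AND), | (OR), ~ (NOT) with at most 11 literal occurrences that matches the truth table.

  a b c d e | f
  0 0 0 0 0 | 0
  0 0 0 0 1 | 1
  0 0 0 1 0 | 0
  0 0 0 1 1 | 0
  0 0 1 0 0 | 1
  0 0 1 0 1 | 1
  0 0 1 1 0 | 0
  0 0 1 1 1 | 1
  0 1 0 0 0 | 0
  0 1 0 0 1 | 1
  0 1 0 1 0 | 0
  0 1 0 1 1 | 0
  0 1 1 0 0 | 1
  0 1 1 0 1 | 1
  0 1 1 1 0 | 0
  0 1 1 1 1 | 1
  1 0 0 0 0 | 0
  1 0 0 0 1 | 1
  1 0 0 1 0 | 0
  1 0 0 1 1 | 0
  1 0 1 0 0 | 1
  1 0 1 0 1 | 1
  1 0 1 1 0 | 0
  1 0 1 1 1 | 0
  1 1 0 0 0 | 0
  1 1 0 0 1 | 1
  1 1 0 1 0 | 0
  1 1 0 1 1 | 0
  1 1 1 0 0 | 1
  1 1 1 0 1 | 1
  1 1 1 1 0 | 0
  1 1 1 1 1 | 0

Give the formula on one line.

  (e | d) = 01110111011101110111011101110111
  ((e | d) | c) = 01111111011111110111111101111111
  ~a = 11111111111111110000000000000000
  (~a & c) = 00001111000011110000000000000000
  ~d = 11001100110011001100110011001100
  (~d & c) = 00001100000011000000110000001100
  ((~d & c) | e) = 01011101010111010101110101011101
  ((~a & c) & ((~d & c) | e)) = 00001101000011010000000000000000
  (((~a & c) & ((~d & c) | e)) | ~d) = 11001101110011011100110011001100
  (((e | d) | c) & (((~a & c) & ((~d & c) | e)) | ~d)) = 01001101010011010100110001001100

(((e | d) | c) & (((~a & c) & ((~d & c) | e)) | ~d))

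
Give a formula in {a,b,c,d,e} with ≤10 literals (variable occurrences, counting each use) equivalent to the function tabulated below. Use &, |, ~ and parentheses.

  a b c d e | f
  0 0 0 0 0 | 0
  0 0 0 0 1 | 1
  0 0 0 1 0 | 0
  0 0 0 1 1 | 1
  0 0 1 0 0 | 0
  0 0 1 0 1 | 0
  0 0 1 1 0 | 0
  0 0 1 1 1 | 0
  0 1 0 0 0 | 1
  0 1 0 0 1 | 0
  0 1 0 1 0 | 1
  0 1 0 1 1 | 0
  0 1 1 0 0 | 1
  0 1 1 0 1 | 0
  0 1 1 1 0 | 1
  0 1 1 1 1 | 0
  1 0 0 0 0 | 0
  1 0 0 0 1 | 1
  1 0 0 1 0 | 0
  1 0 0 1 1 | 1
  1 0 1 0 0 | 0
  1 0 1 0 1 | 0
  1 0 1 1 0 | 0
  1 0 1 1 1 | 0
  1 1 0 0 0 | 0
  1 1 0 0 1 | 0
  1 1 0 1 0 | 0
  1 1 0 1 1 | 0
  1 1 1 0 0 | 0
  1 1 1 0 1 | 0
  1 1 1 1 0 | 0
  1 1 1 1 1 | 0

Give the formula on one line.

  ~c = 11110000111100001111000011110000
  (b | ~c) = 11110000111111111111000011111111
  ~b = 11111111000000001111111100000000
  ~a = 11111111111111110000000000000000
  ~e = 10101010101010101010101010101010
  (~a & ~e) = 10101010101010100000000000000000
  (~b | (~a & ~e)) = 11111111101010101111111100000000
  ((b | ~c) & (~b | (~a & ~e))) = 11110000101010101111000000000000
  (e | b) = 01010101111111110101010111111111
  (((b | ~c) & (~b | (~a & ~e))) & (e | b)) = 01010000101010100101000000000000

(((b | ~c) & (~b | (~a & ~e))) & (e | b))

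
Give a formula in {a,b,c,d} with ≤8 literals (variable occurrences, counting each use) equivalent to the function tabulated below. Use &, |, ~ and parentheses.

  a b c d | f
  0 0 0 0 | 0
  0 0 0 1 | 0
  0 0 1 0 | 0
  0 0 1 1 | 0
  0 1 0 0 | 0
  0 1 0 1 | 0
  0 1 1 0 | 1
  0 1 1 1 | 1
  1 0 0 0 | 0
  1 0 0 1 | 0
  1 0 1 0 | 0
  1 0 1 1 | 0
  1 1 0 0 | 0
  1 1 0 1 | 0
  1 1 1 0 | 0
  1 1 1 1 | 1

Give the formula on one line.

  (c & b) = 0000001100000011
  ~c = 1100110011001100
  ~b = 1111000011110000
  (~b | d) = 1111010111110101
  (~c | (~b | d)) = 1111110111111101
  ~a = 1111111100000000
  (~b | ~a) = 1111111111110000
  ((~c | (~b | d)) | (~b | ~a)) = 1111111111111101
  ((c & b) & ((~c | (~b | d)) | (~b | ~a))) = 0000001100000001

((c & b) & ((~c | (~b | d)) | (~b | ~a)))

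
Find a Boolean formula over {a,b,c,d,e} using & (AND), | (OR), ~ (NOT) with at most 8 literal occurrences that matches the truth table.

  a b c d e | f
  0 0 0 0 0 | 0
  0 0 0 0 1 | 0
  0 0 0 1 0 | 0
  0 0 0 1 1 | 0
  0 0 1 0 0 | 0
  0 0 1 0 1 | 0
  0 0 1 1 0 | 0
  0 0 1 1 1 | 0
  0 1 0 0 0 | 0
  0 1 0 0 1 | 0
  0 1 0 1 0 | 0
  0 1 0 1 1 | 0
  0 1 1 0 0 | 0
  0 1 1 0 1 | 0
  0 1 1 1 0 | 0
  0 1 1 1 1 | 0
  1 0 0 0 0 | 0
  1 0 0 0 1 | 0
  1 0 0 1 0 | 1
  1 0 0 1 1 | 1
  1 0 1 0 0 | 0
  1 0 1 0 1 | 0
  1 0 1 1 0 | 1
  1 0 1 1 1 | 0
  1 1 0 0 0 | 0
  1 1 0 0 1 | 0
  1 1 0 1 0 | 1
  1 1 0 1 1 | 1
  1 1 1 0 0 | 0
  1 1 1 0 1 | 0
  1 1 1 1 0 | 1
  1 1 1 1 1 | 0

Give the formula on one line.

((a & (~c | ~e)) & (d & a))

  ~c = 11110000111100001111000011110000
  ~e = 10101010101010101010101010101010
  (~c | ~e) = 11111010111110101111101011111010
  (a & (~c | ~e)) = 00000000000000001111101011111010
  (d & a) = 00000000000000000011001100110011
  ((a & (~c | ~e)) & (d & a)) = 00000000000000000011001000110010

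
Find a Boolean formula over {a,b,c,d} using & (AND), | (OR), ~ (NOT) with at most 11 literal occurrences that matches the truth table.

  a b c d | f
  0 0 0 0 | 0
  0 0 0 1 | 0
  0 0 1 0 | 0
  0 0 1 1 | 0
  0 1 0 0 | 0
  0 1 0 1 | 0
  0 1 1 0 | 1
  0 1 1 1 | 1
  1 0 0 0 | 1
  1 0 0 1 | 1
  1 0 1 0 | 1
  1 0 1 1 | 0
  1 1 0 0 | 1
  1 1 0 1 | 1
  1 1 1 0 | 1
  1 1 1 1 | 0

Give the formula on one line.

  ~a = 1111111100000000
  (c | a) = 0011001111111111
  (b & (c | a)) = 0000001100001111
  (~a & (b & (c | a))) = 0000001100000000
  ~d = 1010101010101010
  ~c = 1100110011001100
  (~c & d) = 0100010001000100
  (~d | (~c & d)) = 1110111011101110
  ((~d | (~c & d)) & a) = 0000000011101110
  ((~a & (b & (c | a))) | ((~d | (~c & d)) & a)) = 0000001111101110

((~a & (b & (c | a))) | ((~d | (~c & d)) & a))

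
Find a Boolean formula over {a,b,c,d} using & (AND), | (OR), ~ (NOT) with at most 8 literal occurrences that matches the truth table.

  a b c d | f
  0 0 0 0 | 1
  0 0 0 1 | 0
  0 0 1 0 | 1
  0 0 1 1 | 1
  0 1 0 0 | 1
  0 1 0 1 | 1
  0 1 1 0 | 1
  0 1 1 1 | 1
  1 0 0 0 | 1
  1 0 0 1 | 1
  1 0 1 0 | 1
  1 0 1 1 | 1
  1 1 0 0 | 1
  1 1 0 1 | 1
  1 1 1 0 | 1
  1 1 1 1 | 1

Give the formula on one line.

  ~c = 1100110011001100
  ~d = 1010101010101010
  (~c & ~d) = 1000100010001000
  (b | (~c & ~d)) = 1000111110001111
  (a | (b | (~c & ~d))) = 1000111111111111
  (c | (a | (b | (~c & ~d)))) = 1011111111111111

(c | (a | (b | (~c & ~d))))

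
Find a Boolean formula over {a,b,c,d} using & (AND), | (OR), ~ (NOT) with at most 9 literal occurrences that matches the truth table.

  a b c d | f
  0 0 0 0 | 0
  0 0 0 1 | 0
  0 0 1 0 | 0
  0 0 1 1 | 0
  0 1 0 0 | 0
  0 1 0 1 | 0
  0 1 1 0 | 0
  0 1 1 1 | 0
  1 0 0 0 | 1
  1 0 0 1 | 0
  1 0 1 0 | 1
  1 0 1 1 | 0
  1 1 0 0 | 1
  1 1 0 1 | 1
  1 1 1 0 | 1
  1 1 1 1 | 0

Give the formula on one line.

  ~c = 1100110011001100
  (~c & a) = 0000000011001100
  (~c & b) = 0000110000001100
  ((~c & a) & (~c & b)) = 0000000000001100
  ~d = 1010101010101010
  (~d & a) = 0000000010101010
  (((~c & a) & (~c & b)) | (~d & a)) = 0000000010101110

(((~c & a) & (~c & b)) | (~d & a))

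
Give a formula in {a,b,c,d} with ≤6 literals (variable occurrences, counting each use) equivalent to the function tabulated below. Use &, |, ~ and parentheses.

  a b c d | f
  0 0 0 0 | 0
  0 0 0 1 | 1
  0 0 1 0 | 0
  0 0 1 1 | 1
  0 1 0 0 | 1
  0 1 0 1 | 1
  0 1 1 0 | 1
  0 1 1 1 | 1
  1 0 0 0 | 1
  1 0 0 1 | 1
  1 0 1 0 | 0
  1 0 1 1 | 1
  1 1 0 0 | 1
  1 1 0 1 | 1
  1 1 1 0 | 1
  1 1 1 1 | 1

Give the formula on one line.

  ~c = 1100110011001100
  (~c | b) = 1100111111001111
  (a | c) = 0011001111111111
  ((~c | b) & (a | c)) = 0000001111001111
  (((~c | b) & (a | c)) | b) = 0000111111001111
  ((((~c | b) & (a | c)) | b) | d) = 0101111111011111

((((~c | b) & (a | c)) | b) | d)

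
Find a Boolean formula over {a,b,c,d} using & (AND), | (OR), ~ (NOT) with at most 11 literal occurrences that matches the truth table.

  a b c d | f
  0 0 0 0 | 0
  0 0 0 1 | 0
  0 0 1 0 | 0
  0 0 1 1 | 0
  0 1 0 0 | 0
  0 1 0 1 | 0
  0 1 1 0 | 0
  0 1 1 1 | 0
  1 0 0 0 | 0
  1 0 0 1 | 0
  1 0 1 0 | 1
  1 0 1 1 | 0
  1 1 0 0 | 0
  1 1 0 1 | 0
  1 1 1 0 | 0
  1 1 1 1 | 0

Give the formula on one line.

  ~d = 1010101010101010
  ~c = 1100110011001100
  (~d | ~c) = 1110111011101110
  ~a = 1111111100000000
  ((~d | ~c) & ~a) = 1110111000000000
  (b & ((~d | ~c) & ~a)) = 0000111000000000
  ((b & ((~d | ~c) & ~a)) | a) = 0000111011111111
  ~b = 1111000011110000
  (((b & ((~d | ~c) & ~a)) | a) & ~b) = 0000000011110000
  ((((b & ((~d | ~c) & ~a)) | a) & ~b) & ~d) = 0000000010100000
  (~d & c) = 0010001000100010
  (((((b & ((~d | ~c) & ~a)) | a) & ~b) & ~d) & (~d & c)) = 0000000000100000

(((((b & ((~d | ~c) & ~a)) | a) & ~b) & ~d) & (~d & c))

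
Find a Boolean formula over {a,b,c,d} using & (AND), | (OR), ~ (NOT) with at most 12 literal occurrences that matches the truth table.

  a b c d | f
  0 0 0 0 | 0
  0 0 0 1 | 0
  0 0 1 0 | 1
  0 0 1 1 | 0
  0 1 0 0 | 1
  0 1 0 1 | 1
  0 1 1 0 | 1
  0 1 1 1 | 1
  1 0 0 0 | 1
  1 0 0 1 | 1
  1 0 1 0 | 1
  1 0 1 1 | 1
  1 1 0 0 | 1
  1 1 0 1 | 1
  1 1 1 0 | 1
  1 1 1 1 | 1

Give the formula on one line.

  (b | a) = 0000111111111111
  ~d = 1010101010101010
  (~d & c) = 0010001000100010
  ~b = 1111000011110000
  (a & ~b) = 0000000011110000
  (d & a) = 0000000001010101
  ((a & ~b) & (d & a)) = 0000000001010000
  ((~d & c) | ((a & ~b) & (d & a))) = 0010001001110010
  (c & ((~d & c) | ((a & ~b) & (d & a)))) = 0010001000110010
  ((b | a) | (c & ((~d & c) | ((a & ~b) & (d & a))))) = 0010111111111111

((b | a) | (c & ((~d & c) | ((a & ~b) & (d & a)))))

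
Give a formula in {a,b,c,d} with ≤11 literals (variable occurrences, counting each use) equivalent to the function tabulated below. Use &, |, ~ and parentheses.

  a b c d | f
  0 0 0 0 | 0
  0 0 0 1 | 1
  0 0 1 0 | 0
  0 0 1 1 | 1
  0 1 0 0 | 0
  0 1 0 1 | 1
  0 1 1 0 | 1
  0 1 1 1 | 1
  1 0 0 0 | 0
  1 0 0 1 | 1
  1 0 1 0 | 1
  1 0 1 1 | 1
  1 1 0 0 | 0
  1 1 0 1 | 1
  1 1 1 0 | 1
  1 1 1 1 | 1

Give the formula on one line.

((((((a | ~c) & (~b & c)) | b) | a) & c) | d)

  ~c = 1100110011001100
  (a | ~c) = 1100110011111111
  ~b = 1111000011110000
  (~b & c) = 0011000000110000
  ((a | ~c) & (~b & c)) = 0000000000110000
  (((a | ~c) & (~b & c)) | b) = 0000111100111111
  ((((a | ~c) & (~b & c)) | b) | a) = 0000111111111111
  (((((a | ~c) & (~b & c)) | b) | a) & c) = 0000001100110011
  ((((((a | ~c) & (~b & c)) | b) | a) & c) | d) = 0101011101110111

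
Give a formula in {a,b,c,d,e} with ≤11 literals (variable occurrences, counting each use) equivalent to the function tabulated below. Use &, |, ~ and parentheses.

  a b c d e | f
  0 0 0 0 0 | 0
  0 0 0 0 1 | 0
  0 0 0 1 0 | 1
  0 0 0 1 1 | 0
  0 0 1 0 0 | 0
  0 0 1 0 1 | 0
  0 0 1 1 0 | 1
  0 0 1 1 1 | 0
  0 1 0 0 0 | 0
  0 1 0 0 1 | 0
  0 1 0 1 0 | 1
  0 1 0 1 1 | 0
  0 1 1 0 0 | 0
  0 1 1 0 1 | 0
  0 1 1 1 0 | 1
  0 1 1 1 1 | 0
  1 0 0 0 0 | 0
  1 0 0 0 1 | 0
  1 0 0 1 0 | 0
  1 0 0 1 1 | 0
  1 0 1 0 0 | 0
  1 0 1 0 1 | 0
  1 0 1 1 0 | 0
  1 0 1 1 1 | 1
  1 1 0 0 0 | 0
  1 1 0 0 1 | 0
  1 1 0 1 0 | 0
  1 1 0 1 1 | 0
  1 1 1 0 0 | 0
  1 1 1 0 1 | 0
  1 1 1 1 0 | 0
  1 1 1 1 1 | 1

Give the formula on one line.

  (d & a) = 00000000000000000011001100110011
  (a & c) = 00000000000000000000111100001111
  (e & (a & c)) = 00000000000000000000010100000101
  ((d & a) & (e & (a & c))) = 00000000000000000000000100000001
  ~e = 10101010101010101010101010101010
  ~a = 11111111111111110000000000000000
  (~e & ~a) = 10101010101010100000000000000000
  (d & (~e & ~a)) = 00100010001000100000000000000000
  (((d & a) & (e & (a & c))) | (d & (~e & ~a))) = 00100010001000100000000100000001

(((d & a) & (e & (a & c))) | (d & (~e & ~a)))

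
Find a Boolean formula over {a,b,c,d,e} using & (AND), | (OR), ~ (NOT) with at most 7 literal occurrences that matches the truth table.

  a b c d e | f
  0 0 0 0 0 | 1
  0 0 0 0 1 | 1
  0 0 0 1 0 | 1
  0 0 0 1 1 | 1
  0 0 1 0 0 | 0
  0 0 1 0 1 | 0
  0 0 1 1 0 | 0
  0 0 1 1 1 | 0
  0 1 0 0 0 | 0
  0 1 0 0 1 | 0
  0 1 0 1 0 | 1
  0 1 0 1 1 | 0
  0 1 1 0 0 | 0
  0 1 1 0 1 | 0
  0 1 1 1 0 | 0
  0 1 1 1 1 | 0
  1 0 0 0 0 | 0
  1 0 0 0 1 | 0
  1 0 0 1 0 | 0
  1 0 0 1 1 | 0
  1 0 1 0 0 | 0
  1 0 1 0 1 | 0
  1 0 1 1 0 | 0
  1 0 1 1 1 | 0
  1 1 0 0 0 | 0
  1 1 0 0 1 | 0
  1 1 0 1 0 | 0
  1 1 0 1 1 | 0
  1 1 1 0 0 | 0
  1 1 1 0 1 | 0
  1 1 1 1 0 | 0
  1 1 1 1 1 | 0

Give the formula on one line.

((~b | ((~c & d) & ~e)) & (~a & ~c))

  ~b = 11111111000000001111111100000000
  ~c = 11110000111100001111000011110000
  (~c & d) = 00110000001100000011000000110000
  ~e = 10101010101010101010101010101010
  ((~c & d) & ~e) = 00100000001000000010000000100000
  (~b | ((~c & d) & ~e)) = 11111111001000001111111100100000
  ~a = 11111111111111110000000000000000
  (~a & ~c) = 11110000111100000000000000000000
  ((~b | ((~c & d) & ~e)) & (~a & ~c)) = 11110000001000000000000000000000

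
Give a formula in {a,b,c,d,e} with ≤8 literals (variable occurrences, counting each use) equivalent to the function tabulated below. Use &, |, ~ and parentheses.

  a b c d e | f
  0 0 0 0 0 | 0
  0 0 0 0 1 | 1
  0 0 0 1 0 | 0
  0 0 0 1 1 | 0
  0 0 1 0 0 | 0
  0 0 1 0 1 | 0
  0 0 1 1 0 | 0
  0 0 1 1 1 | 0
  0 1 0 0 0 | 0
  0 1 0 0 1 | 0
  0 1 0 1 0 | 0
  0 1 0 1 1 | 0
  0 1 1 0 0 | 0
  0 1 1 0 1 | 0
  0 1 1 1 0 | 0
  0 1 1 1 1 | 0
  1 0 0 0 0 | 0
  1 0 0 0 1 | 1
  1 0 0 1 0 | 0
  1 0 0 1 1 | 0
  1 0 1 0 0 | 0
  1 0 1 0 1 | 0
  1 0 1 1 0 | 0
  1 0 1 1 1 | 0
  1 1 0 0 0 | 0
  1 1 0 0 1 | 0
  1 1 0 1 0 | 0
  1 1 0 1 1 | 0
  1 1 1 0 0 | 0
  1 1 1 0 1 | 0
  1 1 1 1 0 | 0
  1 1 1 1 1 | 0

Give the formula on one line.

((c | e) & ((~c & ~b) & ~d))

  (c | e) = 01011111010111110101111101011111
  ~c = 11110000111100001111000011110000
  ~b = 11111111000000001111111100000000
  (~c & ~b) = 11110000000000001111000000000000
  ~d = 11001100110011001100110011001100
  ((~c & ~b) & ~d) = 11000000000000001100000000000000
  ((c | e) & ((~c & ~b) & ~d)) = 01000000000000000100000000000000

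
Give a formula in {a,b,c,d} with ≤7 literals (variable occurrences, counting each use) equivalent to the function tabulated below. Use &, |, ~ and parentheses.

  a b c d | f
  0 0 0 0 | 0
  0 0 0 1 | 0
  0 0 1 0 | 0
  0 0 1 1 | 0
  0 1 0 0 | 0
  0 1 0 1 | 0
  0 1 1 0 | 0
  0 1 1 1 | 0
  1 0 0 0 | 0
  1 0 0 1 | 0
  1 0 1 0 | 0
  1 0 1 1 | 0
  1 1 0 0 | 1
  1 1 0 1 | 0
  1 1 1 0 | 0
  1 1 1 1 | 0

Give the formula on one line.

(a & (~c & (b & ~d)))

  ~c = 1100110011001100
  ~d = 1010101010101010
  (b & ~d) = 0000101000001010
  (~c & (b & ~d)) = 0000100000001000
  (a & (~c & (b & ~d))) = 0000000000001000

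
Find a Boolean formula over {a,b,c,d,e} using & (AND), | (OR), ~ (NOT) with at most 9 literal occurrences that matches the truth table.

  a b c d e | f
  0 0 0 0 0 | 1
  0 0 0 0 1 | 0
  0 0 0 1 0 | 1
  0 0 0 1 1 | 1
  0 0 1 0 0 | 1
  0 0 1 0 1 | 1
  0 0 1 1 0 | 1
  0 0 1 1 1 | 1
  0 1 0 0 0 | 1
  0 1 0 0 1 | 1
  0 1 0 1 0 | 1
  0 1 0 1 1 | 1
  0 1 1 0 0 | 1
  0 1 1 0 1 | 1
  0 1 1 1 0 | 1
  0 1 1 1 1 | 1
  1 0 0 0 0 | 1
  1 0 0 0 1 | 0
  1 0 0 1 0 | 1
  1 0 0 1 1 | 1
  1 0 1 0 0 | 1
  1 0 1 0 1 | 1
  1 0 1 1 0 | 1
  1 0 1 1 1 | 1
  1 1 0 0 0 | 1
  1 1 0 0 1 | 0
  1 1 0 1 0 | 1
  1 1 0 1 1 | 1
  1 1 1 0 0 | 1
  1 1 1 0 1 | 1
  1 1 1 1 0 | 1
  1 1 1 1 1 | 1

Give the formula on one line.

  ~a = 11111111111111110000000000000000
  (b & ~a) = 00000000111111110000000000000000
  ~d = 11001100110011001100110011001100
  ((b & ~a) & ~d) = 00000000110011000000000000000000
  ~e = 10101010101010101010101010101010
  (c | ~e) = 10101111101011111010111110101111
  (((b & ~a) & ~d) | (c | ~e)) = 10101111111011111010111110101111
  (d | (((b & ~a) & ~d) | (c | ~e))) = 10111111111111111011111110111111

(d | (((b & ~a) & ~d) | (c | ~e)))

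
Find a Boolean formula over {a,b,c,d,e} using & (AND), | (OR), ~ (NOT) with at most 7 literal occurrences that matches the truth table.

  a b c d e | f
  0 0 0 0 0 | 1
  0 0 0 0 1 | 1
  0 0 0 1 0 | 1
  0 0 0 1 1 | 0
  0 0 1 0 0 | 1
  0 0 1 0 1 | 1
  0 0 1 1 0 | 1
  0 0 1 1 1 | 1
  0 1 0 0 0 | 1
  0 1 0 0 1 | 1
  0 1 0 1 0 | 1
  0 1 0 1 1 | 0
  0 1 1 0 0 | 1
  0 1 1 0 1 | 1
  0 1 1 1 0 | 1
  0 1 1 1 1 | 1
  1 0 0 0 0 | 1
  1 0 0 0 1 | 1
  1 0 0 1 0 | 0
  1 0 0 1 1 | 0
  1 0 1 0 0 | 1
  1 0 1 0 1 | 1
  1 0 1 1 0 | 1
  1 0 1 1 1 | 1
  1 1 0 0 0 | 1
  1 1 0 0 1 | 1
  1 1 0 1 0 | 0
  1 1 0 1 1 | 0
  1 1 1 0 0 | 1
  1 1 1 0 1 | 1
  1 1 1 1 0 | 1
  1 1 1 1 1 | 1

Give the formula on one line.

  ~d = 11001100110011001100110011001100
  (c | ~d) = 11001111110011111100111111001111
  ~a = 11111111111111110000000000000000
  ~e = 10101010101010101010101010101010
  (~a & ~e) = 10101010101010100000000000000000
  ((~a & ~e) & d) = 00100010001000100000000000000000
  ((c | ~d) | ((~a & ~e) & d)) = 11101111111011111100111111001111

((c | ~d) | ((~a & ~e) & d))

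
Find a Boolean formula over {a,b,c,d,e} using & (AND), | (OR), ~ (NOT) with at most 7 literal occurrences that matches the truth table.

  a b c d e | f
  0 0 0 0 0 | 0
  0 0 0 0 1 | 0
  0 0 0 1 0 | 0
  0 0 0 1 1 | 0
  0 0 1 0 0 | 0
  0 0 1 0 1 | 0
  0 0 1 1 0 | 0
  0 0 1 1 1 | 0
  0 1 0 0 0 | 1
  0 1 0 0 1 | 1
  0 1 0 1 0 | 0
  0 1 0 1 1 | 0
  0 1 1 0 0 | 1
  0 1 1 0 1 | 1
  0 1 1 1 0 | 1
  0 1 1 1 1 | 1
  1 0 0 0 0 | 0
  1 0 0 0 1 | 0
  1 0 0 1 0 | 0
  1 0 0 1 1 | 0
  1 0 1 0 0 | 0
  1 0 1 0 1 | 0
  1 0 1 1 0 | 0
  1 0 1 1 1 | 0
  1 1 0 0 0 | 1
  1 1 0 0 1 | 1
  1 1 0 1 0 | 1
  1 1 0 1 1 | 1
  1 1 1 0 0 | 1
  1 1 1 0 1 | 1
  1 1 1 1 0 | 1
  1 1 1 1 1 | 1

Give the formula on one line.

(((~b | a) | ((~a & ~d) | c)) & b)

  ~b = 11111111000000001111111100000000
  (~b | a) = 11111111000000001111111111111111
  ~a = 11111111111111110000000000000000
  ~d = 11001100110011001100110011001100
  (~a & ~d) = 11001100110011000000000000000000
  ((~a & ~d) | c) = 11001111110011110000111100001111
  ((~b | a) | ((~a & ~d) | c)) = 11111111110011111111111111111111
  (((~b | a) | ((~a & ~d) | c)) & b) = 00000000110011110000000011111111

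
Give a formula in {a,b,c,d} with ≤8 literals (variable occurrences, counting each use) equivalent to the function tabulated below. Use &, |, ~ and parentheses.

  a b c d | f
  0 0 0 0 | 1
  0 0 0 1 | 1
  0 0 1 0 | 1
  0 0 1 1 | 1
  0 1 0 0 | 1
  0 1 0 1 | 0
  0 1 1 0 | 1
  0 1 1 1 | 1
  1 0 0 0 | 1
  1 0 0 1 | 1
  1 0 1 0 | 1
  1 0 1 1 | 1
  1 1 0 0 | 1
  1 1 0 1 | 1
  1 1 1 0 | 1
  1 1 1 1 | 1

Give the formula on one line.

  ~d = 1010101010101010
  (~d | c) = 1011101110111011
  ~b = 1111000011110000
  ((~d | c) | ~b) = 1111101111111011
  ~a = 1111111100000000
  (b | d) = 0101111101011111
  (~a | (b | d)) = 1111111101011111
  ~c = 1100110011001100
  (~c & a) = 0000000011001100
  ((~a | (b | d)) & (~c & a)) = 0000000001001100
  (((~d | c) | ~b) | ((~a | (b | d)) & (~c & a))) = 1111101111111111

(((~d | c) | ~b) | ((~a | (b | d)) & (~c & a)))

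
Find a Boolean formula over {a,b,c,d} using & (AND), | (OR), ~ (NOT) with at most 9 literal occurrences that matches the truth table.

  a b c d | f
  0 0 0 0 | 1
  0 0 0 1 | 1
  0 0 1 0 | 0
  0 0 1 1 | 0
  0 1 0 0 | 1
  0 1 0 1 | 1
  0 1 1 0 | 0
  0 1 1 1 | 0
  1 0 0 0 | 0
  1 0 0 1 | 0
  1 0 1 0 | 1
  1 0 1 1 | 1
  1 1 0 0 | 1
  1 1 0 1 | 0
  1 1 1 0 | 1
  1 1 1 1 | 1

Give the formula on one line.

((a & c) | ((~a & ~c) | (~d & (b & a))))

  (a & c) = 0000000000110011
  ~a = 1111111100000000
  ~c = 1100110011001100
  (~a & ~c) = 1100110000000000
  ~d = 1010101010101010
  (b & a) = 0000000000001111
  (~d & (b & a)) = 0000000000001010
  ((~a & ~c) | (~d & (b & a))) = 1100110000001010
  ((a & c) | ((~a & ~c) | (~d & (b & a)))) = 1100110000111011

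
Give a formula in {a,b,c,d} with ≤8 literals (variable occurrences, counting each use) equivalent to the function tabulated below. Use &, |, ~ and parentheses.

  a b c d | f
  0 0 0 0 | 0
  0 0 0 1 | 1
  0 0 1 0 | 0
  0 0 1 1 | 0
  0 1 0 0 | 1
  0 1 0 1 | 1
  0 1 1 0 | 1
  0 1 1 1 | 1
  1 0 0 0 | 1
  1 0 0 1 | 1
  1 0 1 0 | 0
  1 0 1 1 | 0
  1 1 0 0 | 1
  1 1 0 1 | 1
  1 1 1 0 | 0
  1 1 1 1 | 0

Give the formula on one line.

(((d | a) | ((b | a) & ~d)) & (~c | (b & ~a)))

  (d | a) = 0101010111111111
  (b | a) = 0000111111111111
  ~d = 1010101010101010
  ((b | a) & ~d) = 0000101010101010
  ((d | a) | ((b | a) & ~d)) = 0101111111111111
  ~c = 1100110011001100
  ~a = 1111111100000000
  (b & ~a) = 0000111100000000
  (~c | (b & ~a)) = 1100111111001100
  (((d | a) | ((b | a) & ~d)) & (~c | (b & ~a))) = 0100111111001100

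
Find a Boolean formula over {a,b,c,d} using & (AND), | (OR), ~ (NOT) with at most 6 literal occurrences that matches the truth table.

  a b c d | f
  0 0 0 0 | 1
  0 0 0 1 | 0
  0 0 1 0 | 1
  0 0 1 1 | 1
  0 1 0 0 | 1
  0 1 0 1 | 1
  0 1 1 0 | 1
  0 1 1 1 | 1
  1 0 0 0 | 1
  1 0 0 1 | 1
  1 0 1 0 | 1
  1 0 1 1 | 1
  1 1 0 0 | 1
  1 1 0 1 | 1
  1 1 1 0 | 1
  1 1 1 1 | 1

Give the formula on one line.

(((b | ~d) | (a | ~d)) | c)

  ~d = 1010101010101010
  (b | ~d) = 1010111110101111
  (a | ~d) = 1010101011111111
  ((b | ~d) | (a | ~d)) = 1010111111111111
  (((b | ~d) | (a | ~d)) | c) = 1011111111111111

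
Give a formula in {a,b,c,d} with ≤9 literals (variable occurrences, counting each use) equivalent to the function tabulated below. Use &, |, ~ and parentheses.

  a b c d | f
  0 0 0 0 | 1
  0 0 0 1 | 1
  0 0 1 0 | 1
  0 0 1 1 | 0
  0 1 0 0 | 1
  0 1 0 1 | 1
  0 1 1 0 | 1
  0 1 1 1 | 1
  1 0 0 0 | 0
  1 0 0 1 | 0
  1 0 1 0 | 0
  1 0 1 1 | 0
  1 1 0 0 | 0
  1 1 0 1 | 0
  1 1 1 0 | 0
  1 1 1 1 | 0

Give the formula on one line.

((b | (~d | ((a & b) | ~c))) & ~a)

  ~d = 1010101010101010
  (a & b) = 0000000000001111
  ~c = 1100110011001100
  ((a & b) | ~c) = 1100110011001111
  (~d | ((a & b) | ~c)) = 1110111011101111
  (b | (~d | ((a & b) | ~c))) = 1110111111101111
  ~a = 1111111100000000
  ((b | (~d | ((a & b) | ~c))) & ~a) = 1110111100000000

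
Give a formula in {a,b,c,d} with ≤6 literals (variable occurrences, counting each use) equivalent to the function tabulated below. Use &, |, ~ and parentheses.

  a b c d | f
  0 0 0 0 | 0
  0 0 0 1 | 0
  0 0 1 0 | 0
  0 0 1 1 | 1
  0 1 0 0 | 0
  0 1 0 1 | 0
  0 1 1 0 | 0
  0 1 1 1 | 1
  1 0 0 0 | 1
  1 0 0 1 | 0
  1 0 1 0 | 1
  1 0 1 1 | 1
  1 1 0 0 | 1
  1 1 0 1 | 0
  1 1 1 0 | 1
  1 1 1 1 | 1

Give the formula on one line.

((d & c) | (~d & a))

  (d & c) = 0001000100010001
  ~d = 1010101010101010
  (~d & a) = 0000000010101010
  ((d & c) | (~d & a)) = 0001000110111011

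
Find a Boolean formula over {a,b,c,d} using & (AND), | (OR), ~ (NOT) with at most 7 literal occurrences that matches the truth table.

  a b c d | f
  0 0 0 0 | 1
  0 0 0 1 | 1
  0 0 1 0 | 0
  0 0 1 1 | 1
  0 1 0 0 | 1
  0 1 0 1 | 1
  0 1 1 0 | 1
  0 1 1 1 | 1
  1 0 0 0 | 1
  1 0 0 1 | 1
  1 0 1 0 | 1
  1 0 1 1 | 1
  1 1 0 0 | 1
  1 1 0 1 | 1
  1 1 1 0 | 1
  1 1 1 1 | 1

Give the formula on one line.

  (d & c) = 0001000100010001
  ~c = 1100110011001100
  (a | ~c) = 1100110011111111
  (b | (a | ~c)) = 1100111111111111
  ((d & c) | (b | (a | ~c))) = 1101111111111111

((d & c) | (b | (a | ~c)))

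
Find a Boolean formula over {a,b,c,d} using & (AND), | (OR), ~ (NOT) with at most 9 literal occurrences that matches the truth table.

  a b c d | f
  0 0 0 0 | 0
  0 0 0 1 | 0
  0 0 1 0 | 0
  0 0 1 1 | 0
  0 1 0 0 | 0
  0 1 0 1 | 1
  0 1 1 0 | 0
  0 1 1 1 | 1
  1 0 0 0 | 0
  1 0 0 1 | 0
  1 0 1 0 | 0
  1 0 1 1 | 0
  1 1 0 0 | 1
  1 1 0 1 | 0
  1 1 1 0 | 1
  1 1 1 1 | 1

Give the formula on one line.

((d & (b & (c | ~a))) | ((a & ~d) & b))

  ~a = 1111111100000000
  (c | ~a) = 1111111100110011
  (b & (c | ~a)) = 0000111100000011
  (d & (b & (c | ~a))) = 0000010100000001
  ~d = 1010101010101010
  (a & ~d) = 0000000010101010
  ((a & ~d) & b) = 0000000000001010
  ((d & (b & (c | ~a))) | ((a & ~d) & b)) = 0000010100001011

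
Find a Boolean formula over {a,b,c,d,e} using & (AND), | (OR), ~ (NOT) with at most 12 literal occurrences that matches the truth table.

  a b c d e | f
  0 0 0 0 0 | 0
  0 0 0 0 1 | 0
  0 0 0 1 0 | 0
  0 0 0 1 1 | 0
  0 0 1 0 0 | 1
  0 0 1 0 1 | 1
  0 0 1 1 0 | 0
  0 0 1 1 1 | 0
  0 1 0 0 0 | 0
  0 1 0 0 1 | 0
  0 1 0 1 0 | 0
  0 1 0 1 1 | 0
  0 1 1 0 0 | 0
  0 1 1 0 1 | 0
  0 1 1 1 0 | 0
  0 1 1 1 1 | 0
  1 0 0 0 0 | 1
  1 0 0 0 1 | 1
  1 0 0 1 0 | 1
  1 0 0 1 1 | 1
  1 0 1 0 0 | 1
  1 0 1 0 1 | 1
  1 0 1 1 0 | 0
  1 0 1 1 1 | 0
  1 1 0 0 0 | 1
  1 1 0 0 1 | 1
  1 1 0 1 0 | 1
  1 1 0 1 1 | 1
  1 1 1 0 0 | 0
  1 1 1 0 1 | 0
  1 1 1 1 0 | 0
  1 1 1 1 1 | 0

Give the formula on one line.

  ~b = 11111111000000001111111100000000
  ~c = 11110000111100001111000011110000
  (~b | ~c) = 11111111111100001111111111110000
  ~a = 11111111111111110000000000000000
  (d & ~a) = 00110011001100110000000000000000
  ((d & ~a) & b) = 00000000001100110000000000000000
  (~c | ((d & ~a) & b)) = 11110000111100111111000011110000
  ((~c | ((d & ~a) & b)) & a) = 00000000000000001111000011110000
  ~d = 11001100110011001100110011001100
  (~d & c) = 00001100000011000000110000001100
  (((~c | ((d & ~a) & b)) & a) | (~d & c)) = 00001100000011001111110011111100
  ((~b | ~c) & (((~c | ((d & ~a) & b)) & a) | (~d & c))) = 00001100000000001111110011110000

((~b | ~c) & (((~c | ((d & ~a) & b)) & a) | (~d & c)))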